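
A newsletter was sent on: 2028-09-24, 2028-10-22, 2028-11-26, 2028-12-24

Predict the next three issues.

Gaps: 28, 35, 28 days — a mix of 28 and 35. Every date is a Sunday.
Each is the 4th Sunday of its month.
January 2029 — 4th Sunday is 2029-01-28.
February 2029 — 4th Sunday is 2029-02-25.
4th Sunday of March 2029: 2029-03-25.

2029-01-28, 2029-02-25, 2029-03-25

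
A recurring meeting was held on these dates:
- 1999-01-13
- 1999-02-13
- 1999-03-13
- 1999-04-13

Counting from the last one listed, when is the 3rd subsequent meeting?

1999-07-13

Each date is the 13th; the gaps (31, 28, 31) track the month lengths.
The rule is the 13th of each month.
May 1999: 1999-05-13.
June 1999: 1999-06-13.
July 1999: 1999-07-13.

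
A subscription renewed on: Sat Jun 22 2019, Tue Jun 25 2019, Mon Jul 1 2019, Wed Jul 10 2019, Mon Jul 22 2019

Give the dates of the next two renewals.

Tue Aug 6 2019, Sat Aug 24 2019

Gaps: 3, 6, 9, 12 days — each gap is 3 larger than the previous one.
Next gap: 15 days. Mon Jul 22 2019 + 15 days = Tue Aug 6 2019.
Next gap: 18 days. Tue Aug 6 2019 + 18 days = Sat Aug 24 2019.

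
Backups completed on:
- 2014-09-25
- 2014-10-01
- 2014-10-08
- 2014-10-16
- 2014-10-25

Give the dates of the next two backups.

2014-11-04, 2014-11-15

Gaps: 6, 7, 8, 9 days — each gap is 1 larger than the previous one.
Next gap: 10 days. 2014-10-25 + 10 days = 2014-11-04.
Next gap: 11 days. 2014-11-04 + 11 days = 2014-11-15.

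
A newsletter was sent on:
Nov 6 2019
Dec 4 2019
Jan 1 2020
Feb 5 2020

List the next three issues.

Gaps: 28, 28, 35 days — a mix of 28 and 35. Every date is a Wednesday.
Each is the 1st Wednesday of its month.
March 2020 — 1st Wednesday is Mar 4 2020.
1st Wednesday of April 2020: Apr 1 2020.
1st Wednesday of May 2020: May 6 2020.

Mar 4 2020, Apr 1 2020, May 6 2020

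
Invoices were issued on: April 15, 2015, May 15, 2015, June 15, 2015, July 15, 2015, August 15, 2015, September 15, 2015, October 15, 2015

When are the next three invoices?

November 15, 2015; December 15, 2015; January 15, 2016

Gaps: 30, 31, 30, 31, 31, 30 days — not constant. Every event is on the 15th of the month.
Pattern: the 15th of each month.
Next: November 2015 → November 15, 2015.
December 2015: December 15, 2015.
January 2016: January 15, 2016.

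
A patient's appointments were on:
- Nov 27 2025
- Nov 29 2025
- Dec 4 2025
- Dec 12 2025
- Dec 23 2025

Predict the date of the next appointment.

The spacing grows by 3 each time: 2, 5, 8, 11 days.
Next gap: 14 days. Dec 23 2025 + 14 days = Jan 6 2026.

Jan 6 2026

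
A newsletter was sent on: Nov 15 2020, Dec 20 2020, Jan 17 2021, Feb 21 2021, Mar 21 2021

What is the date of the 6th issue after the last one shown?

Gaps: 35, 28, 35, 28 days — a mix of 28 and 35. Every date is a Sunday.
Each is the 3rd Sunday of its month.
April 2021 — 3rd Sunday is Apr 18 2021.
May 2021 — 3rd Sunday is May 16 2021.
3rd Sunday of June 2021: Jun 20 2021.
3rd Sunday of July 2021: Jul 18 2021.
August 2021 — 3rd Sunday is Aug 15 2021.
September 2021 — 3rd Sunday is Sep 19 2021.

Sep 19 2021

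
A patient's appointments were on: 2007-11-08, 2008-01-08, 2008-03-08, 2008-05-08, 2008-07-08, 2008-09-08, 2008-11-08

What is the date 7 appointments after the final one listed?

Each date is the 8th; the gaps (61, 60, 61, 61, 62, 61) track the month lengths.
The rule is the 8th of every 2 months.
January 2009: 2009-01-08.
Next: March 2009 → 2009-03-08.
May 2009: 2009-05-08.
July 2009: 2009-07-08.
September 2009: 2009-09-08.
November 2009: 2009-11-08.
Next: January 2010 → 2010-01-08.

2010-01-08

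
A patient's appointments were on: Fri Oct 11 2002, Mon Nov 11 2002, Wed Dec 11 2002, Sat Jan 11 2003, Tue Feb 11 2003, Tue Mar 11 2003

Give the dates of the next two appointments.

Fri Apr 11 2003, Sun May 11 2003

Each date is the 11th; the gaps (31, 30, 31, 31, 28) track the month lengths.
The rule is the 11th of each month.
April 2003: Fri Apr 11 2003.
Next: May 2003 → Sun May 11 2003.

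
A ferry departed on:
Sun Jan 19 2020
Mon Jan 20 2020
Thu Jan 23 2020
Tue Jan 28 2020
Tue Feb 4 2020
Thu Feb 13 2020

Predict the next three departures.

Mon Feb 24 2020, Sun Mar 8 2020, Mon Mar 23 2020

Intervals are 1, 3, 5, 7, 9 days — an arithmetic progression with common difference 2.
Next gap: 11 days. Thu Feb 13 2020 + 11 days = Mon Feb 24 2020.
Next gap: 13 days. Mon Feb 24 2020 + 13 days = Sun Mar 8 2020.
Next gap: 15 days. Sun Mar 8 2020 + 15 days = Mon Mar 23 2020.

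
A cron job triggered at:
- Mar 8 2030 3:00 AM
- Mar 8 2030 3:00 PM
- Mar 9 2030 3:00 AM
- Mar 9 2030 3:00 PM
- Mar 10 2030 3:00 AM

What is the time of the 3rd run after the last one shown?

Mar 11 2030 3:00 PM

The interval is a steady 12 hours (12, 12, 12, 12).
Mar 10 2030 3:00 AM + 12 h = Mar 10 2030 3:00 PM.
Mar 10 2030 3:00 PM + 12 h = Mar 11 2030 3:00 AM.
Mar 11 2030 3:00 AM + 12 h = Mar 11 2030 3:00 PM.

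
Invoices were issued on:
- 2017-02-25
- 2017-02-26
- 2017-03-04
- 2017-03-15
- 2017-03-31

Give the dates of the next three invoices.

2017-04-21, 2017-05-17, 2017-06-17

The spacing grows by 5 each time: 1, 6, 11, 16 days.
Next gap: 21 days. 2017-03-31 + 21 days = 2017-04-21.
Next gap: 26 days. 2017-04-21 + 26 days = 2017-05-17.
Next gap: 31 days. 2017-05-17 + 31 days = 2017-06-17.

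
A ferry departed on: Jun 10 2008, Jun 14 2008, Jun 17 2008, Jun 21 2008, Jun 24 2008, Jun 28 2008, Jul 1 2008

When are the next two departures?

Every event lands on a Tuesday or Saturday (gaps cycle 4, 3, 4, 3, 4, 3).
So the schedule is: every Tuesday and Saturday.
The following Saturday is Jul 5 2008.
Next Tuesday: Jul 8 2008.

Jul 5 2008, Jul 8 2008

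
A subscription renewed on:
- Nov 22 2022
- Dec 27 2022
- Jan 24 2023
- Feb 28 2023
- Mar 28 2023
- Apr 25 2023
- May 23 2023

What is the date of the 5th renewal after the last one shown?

Gaps: 35, 28, 35, 28, 28, 28 days — a mix of 28 and 35. Every date is a Tuesday.
Each is the 4th Tuesday of its month.
June 2023 — 4th Tuesday is Jun 27 2023.
4th Tuesday of July 2023: Jul 25 2023.
4th Tuesday of August 2023: Aug 22 2023.
4th Tuesday of September 2023: Sep 26 2023.
4th Tuesday of October 2023: Oct 24 2023.

Oct 24 2023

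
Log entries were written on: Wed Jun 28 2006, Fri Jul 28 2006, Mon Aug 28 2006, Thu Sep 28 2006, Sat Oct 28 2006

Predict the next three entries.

Tue Nov 28 2006, Thu Dec 28 2006, Sun Jan 28 2007

Each date is the 28th; the gaps (30, 31, 31, 30) track the month lengths.
The rule is the 28th of each month.
November 2006: Tue Nov 28 2006.
December 2006: Thu Dec 28 2006.
January 2007: Sun Jan 28 2007.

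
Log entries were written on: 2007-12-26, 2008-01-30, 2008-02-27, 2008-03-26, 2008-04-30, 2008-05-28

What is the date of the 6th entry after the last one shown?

All Wednesdays; the gaps (35, 28, 28, 35, 28) vary with month length.
This is the last Wednesday of each month.
June 2008 ends with Wednesday 2008-06-25.
July 2008 ends with Wednesday 2008-07-30.
Last Wednesday of August 2008: 2008-08-27.
Last Wednesday of September 2008: 2008-09-24.
October 2008 ends with Wednesday 2008-10-29.
November 2008 ends with Wednesday 2008-11-26.

2008-11-26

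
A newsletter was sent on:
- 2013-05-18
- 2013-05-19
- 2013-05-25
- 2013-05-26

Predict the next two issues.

2013-06-01, 2013-06-02

The gap pattern 1, 6, 1 repeats every 2 events.
These are the Saturdays and Sundays of each week.
Next Saturday: 2013-06-01.
Next Sunday: 2013-06-02.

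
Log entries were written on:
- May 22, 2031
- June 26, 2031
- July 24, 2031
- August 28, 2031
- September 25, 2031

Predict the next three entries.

These are Thursdays at 28- or 35-day spacing (35, 28, 35, 28).
The pattern: 4th Thursday of the month.
October 2031 — 4th Thursday is October 23, 2031.
November 2031 — 4th Thursday is November 27, 2031.
December 2031 — 4th Thursday is December 25, 2031.

October 23, 2031; November 27, 2031; December 25, 2031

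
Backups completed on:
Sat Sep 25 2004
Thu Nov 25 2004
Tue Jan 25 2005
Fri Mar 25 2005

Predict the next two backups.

The day-of-month is always 25 (61, 61, 59 days between events).
So this recurs on the 25th of every 2 months.
Next: May 2005 → Wed May 25 2005.
July 2005: Mon Jul 25 2005.

Wed May 25 2005, Mon Jul 25 2005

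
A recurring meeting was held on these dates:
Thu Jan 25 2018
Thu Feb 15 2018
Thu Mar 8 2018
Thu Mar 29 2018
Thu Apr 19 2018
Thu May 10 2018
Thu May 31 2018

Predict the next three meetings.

Thu Jun 21 2018, Thu Jul 12 2018, Thu Aug 2 2018

The spacing is 21, 21, 21, 21, 21, 21 days — always 21 days.
Thu May 31 2018 + 21 days = Thu Jun 21 2018.
Thu Jun 21 2018 + 21 days = Thu Jul 12 2018.
Thu Jul 12 2018 + 21 days = Thu Aug 2 2018.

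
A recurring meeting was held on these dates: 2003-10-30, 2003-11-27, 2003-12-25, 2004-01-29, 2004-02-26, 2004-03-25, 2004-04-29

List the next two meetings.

2004-05-27, 2004-06-24

These are Thursdays with 28, 28, 35, 28, 28, 35-day gaps.
Each is the final Thursday of its month — 2003-10-30 is past the 28th, so '4th Thursday' doesn't fit.
Last Thursday of May 2004: 2004-05-27.
Last Thursday of June 2004: 2004-06-24.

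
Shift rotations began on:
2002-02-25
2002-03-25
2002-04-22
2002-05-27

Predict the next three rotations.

2002-06-24, 2002-07-22, 2002-08-26

Gaps: 28, 28, 35 days — a mix of 28 and 35. Every date is a Monday.
Each is the 4th Monday of its month.
4th Monday of June 2002: 2002-06-24.
July 2002 — 4th Monday is 2002-07-22.
August 2002 — 4th Monday is 2002-08-26.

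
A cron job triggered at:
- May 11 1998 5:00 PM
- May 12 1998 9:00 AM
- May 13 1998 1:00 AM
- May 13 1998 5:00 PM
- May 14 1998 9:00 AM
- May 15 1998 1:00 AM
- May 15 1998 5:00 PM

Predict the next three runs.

May 16 1998 9:00 AM, May 17 1998 1:00 AM, May 17 1998 5:00 PM

The interval is a steady 16 hours (16, 16, 16, 16, 16, 16).
May 15 1998 5:00 PM + 16 h = May 16 1998 9:00 AM.
May 16 1998 9:00 AM + 16 h = May 17 1998 1:00 AM.
May 17 1998 1:00 AM + 16 h = May 17 1998 5:00 PM.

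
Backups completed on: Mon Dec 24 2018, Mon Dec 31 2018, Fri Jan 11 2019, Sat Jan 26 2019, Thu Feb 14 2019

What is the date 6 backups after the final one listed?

Sat Aug 31 2019

Intervals are 7, 11, 15, 19 days — an arithmetic progression with common difference 4.
Next gap: 23 days. Thu Feb 14 2019 + 23 days = Sat Mar 9 2019.
Next gap: 27 days. Sat Mar 9 2019 + 27 days = Fri Apr 5 2019.
Next gap: 31 days. Fri Apr 5 2019 + 31 days = Mon May 6 2019.
Next gap: 35 days. Mon May 6 2019 + 35 days = Mon Jun 10 2019.
Next gap: 39 days. Mon Jun 10 2019 + 39 days = Fri Jul 19 2019.
Next gap: 43 days. Fri Jul 19 2019 + 43 days = Sat Aug 31 2019.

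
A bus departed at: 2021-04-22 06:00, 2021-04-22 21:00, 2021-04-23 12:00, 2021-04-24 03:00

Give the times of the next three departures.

The interval is a steady 15 hours (15, 15, 15).
2021-04-24 03:00 + 15 h = 2021-04-24 18:00.
2021-04-24 18:00 + 15 h = 2021-04-25 09:00.
2021-04-25 09:00 + 15 h = 2021-04-26 00:00.

2021-04-24 18:00, 2021-04-25 09:00, 2021-04-26 00:00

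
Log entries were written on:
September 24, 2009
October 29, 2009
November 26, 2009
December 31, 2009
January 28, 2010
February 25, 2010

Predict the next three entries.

March 25, 2010; April 29, 2010; May 27, 2010

These are Thursdays with 35, 28, 35, 28, 28-day gaps.
Each is the final Thursday of its month — October 29, 2009 is past the 28th, so '4th Thursday' doesn't fit.
March 2010 ends with Thursday March 25, 2010.
Last Thursday of April 2010: April 29, 2010.
May 2010 ends with Thursday May 27, 2010.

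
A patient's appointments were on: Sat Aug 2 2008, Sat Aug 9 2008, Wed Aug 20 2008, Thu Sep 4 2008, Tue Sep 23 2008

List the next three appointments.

Thu Oct 16 2008, Wed Nov 12 2008, Sat Dec 13 2008

Intervals are 7, 11, 15, 19 days — an arithmetic progression with common difference 4.
Next gap: 23 days. Tue Sep 23 2008 + 23 days = Thu Oct 16 2008.
Next gap: 27 days. Thu Oct 16 2008 + 27 days = Wed Nov 12 2008.
Next gap: 31 days. Wed Nov 12 2008 + 31 days = Sat Dec 13 2008.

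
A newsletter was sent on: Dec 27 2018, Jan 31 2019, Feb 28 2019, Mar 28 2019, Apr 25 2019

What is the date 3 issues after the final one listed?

Jul 25 2019

All Thursdays; the gaps (35, 28, 28, 28) vary with month length.
This is the last Thursday of each month.
May 2019 ends with Thursday May 30 2019.
Last Thursday of June 2019: Jun 27 2019.
Last Thursday of July 2019: Jul 25 2019.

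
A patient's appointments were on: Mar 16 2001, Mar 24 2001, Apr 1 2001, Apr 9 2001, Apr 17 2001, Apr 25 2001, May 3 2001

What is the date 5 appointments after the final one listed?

The spacing is 8, 8, 8, 8, 8, 8 days — always 8 days.
May 3 2001 + 8 days = May 11 2001.
May 11 2001 + 8 days = May 19 2001.
May 19 2001 + 8 days = May 27 2001.
May 27 2001 + 8 days = Jun 4 2001.
Jun 4 2001 + 8 days = Jun 12 2001.

Jun 12 2001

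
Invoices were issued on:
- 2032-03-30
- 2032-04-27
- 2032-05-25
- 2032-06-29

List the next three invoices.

2032-07-27, 2032-08-31, 2032-09-28

These are Tuesdays with 28, 28, 35-day gaps.
Each is the final Tuesday of its month — 2032-03-30 is past the 28th, so '4th Tuesday' doesn't fit.
Last Tuesday of July 2032: 2032-07-27.
Last Tuesday of August 2032: 2032-08-31.
Last Tuesday of September 2032: 2032-09-28.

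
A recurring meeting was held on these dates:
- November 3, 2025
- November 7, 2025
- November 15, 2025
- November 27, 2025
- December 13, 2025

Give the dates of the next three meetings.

Intervals are 4, 8, 12, 16 days — an arithmetic progression with common difference 4.
Next gap: 20 days. December 13, 2025 + 20 days = January 2, 2026.
Next gap: 24 days. January 2, 2026 + 24 days = January 26, 2026.
Next gap: 28 days. January 26, 2026 + 28 days = February 23, 2026.

January 2, 2026; January 26, 2026; February 23, 2026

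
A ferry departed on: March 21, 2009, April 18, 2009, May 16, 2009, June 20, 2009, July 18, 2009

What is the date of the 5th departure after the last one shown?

All dates are Saturdays, 28, 28, 35, 28 days apart.
Specifically, the 3rd Saturday of each month.
3rd Saturday of August 2009: August 15, 2009.
3rd Saturday of September 2009: September 19, 2009.
October 2009 — 3rd Saturday is October 17, 2009.
3rd Saturday of November 2009: November 21, 2009.
December 2009 — 3rd Saturday is December 19, 2009.

December 19, 2009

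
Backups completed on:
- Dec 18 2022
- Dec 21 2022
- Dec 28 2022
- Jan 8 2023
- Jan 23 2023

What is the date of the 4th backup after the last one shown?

May 3 2023

The spacing grows by 4 each time: 3, 7, 11, 15 days.
Next gap: 19 days. Jan 23 2023 + 19 days = Feb 11 2023.
Next gap: 23 days. Feb 11 2023 + 23 days = Mar 6 2023.
Next gap: 27 days. Mar 6 2023 + 27 days = Apr 2 2023.
Next gap: 31 days. Apr 2 2023 + 31 days = May 3 2023.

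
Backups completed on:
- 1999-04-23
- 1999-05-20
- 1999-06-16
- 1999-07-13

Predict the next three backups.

Every event comes 27 days after the last (27, 27, 27).
1999-07-13 + 27 days = 1999-08-09.
1999-08-09 + 27 days = 1999-09-05.
1999-09-05 + 27 days = 1999-10-02.

1999-08-09, 1999-09-05, 1999-10-02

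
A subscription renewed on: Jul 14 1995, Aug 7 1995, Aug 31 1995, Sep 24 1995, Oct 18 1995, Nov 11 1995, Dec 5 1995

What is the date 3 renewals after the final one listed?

Gaps between consecutive events: 24, 24, 24, 24, 24, 24 days — a constant 24-day interval.
Dec 5 1995 + 24 days = Dec 29 1995.
Dec 29 1995 + 24 days = Jan 22 1996.
Jan 22 1996 + 24 days = Feb 15 1996.

Feb 15 1996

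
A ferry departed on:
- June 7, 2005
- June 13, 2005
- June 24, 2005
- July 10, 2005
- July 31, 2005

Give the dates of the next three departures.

August 26, 2005; September 26, 2005; November 1, 2005

Intervals are 6, 11, 16, 21 days — an arithmetic progression with common difference 5.
Next gap: 26 days. July 31, 2005 + 26 days = August 26, 2005.
Next gap: 31 days. August 26, 2005 + 31 days = September 26, 2005.
Next gap: 36 days. September 26, 2005 + 36 days = November 1, 2005.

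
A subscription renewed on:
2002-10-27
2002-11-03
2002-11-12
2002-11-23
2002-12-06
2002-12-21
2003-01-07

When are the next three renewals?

2003-01-26, 2003-02-16, 2003-03-11

Gaps: 7, 9, 11, 13, 15, 17 days — each gap is 2 larger than the previous one.
Next gap: 19 days. 2003-01-07 + 19 days = 2003-01-26.
Next gap: 21 days. 2003-01-26 + 21 days = 2003-02-16.
Next gap: 23 days. 2003-02-16 + 23 days = 2003-03-11.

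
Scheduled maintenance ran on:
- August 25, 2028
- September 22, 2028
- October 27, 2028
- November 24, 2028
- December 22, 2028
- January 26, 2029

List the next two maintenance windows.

February 23, 2029; March 23, 2029

All dates are Fridays, 28, 35, 28, 28, 35 days apart.
Specifically, the 4th Friday of each month.
4th Friday of February 2029: February 23, 2029.
March 2029 — 4th Friday is March 23, 2029.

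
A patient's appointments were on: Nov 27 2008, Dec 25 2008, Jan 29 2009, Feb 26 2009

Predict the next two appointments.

All Thursdays; the gaps (28, 35, 28) vary with month length.
This is the last Thursday of each month.
March 2009 ends with Thursday Mar 26 2009.
April 2009 ends with Thursday Apr 30 2009.

Mar 26 2009, Apr 30 2009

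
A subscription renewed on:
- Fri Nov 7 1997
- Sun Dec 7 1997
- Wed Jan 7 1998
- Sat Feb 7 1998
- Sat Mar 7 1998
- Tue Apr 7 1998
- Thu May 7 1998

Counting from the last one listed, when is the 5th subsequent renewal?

Each date is the 7th; the gaps (30, 31, 31, 28, 31, 30) track the month lengths.
The rule is the 7th of each month.
Next: June 1998 → Sun Jun 7 1998.
July 1998: Tue Jul 7 1998.
Next: August 1998 → Fri Aug 7 1998.
Next: September 1998 → Mon Sep 7 1998.
Next: October 1998 → Wed Oct 7 1998.

Wed Oct 7 1998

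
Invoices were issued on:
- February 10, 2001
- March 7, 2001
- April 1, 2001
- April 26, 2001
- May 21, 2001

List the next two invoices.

June 15, 2001; July 10, 2001

Every event comes 25 days after the last (25, 25, 25, 25).
May 21, 2001 + 25 days = June 15, 2001.
June 15, 2001 + 25 days = July 10, 2001.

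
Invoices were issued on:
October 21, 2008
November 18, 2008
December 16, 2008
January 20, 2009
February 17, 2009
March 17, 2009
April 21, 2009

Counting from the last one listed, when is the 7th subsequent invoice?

All dates are Tuesdays, 28, 28, 35, 28, 28, 35 days apart.
Specifically, the 3rd Tuesday of each month.
May 2009 — 3rd Tuesday is May 19, 2009.
3rd Tuesday of June 2009: June 16, 2009.
3rd Tuesday of July 2009: July 21, 2009.
August 2009 — 3rd Tuesday is August 18, 2009.
September 2009 — 3rd Tuesday is September 15, 2009.
October 2009 — 3rd Tuesday is October 20, 2009.
3rd Tuesday of November 2009: November 17, 2009.

November 17, 2009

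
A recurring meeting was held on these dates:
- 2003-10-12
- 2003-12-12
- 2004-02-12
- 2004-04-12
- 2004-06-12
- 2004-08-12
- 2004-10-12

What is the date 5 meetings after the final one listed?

2005-08-12

The day-of-month is always 12 (61, 62, 60, 61, 61, 61 days between events).
So this recurs on the 12th of every 2 months.
December 2004: 2004-12-12.
Next: February 2005 → 2005-02-12.
Next: April 2005 → 2005-04-12.
Next: June 2005 → 2005-06-12.
August 2005: 2005-08-12.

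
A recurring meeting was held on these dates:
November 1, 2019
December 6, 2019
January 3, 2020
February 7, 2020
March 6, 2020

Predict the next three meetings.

Gaps: 35, 28, 35, 28 days — a mix of 28 and 35. Every date is a Friday.
Each is the 1st Friday of its month.
April 2020 — 1st Friday is April 3, 2020.
1st Friday of May 2020: May 1, 2020.
1st Friday of June 2020: June 5, 2020.

April 3, 2020; May 1, 2020; June 5, 2020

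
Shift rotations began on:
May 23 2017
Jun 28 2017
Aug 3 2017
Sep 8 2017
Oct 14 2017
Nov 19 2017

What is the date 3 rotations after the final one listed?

Mar 7 2018

The spacing is 36, 36, 36, 36, 36 days — always 36 days.
Nov 19 2017 + 36 days = Dec 25 2017.
Dec 25 2017 + 36 days = Jan 30 2018.
Jan 30 2018 + 36 days = Mar 7 2018.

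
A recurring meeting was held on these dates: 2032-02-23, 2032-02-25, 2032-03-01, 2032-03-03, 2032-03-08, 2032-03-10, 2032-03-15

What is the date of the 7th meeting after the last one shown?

The gap pattern 2, 5, 2, 5, 2, 5 repeats every 2 events.
These are the Mondays and Wednesdays of each week.
The following Wednesday is 2032-03-17.
Next Monday: 2032-03-22.
Next Wednesday: 2032-03-24.
Next Monday: 2032-03-29.
The following Wednesday is 2032-03-31.
Next Monday: 2032-04-05.
Next Wednesday: 2032-04-07.

2032-04-07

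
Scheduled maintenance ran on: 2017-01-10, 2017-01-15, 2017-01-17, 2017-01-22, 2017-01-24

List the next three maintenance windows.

2017-01-29, 2017-01-31, 2017-02-05

Every event lands on a Tuesday or Sunday (gaps cycle 5, 2, 5, 2).
So the schedule is: every Tuesday and Sunday.
Next Sunday: 2017-01-29.
The following Tuesday is 2017-01-31.
The following Sunday is 2017-02-05.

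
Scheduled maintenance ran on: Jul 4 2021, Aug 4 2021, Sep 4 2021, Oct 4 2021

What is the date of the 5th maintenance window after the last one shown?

Mar 4 2022

The day-of-month is always 4 (31, 31, 30 days between events).
So this recurs on the 4th of each month.
November 2021: Nov 4 2021.
Next: December 2021 → Dec 4 2021.
Next: January 2022 → Jan 4 2022.
February 2022: Feb 4 2022.
Next: March 2022 → Mar 4 2022.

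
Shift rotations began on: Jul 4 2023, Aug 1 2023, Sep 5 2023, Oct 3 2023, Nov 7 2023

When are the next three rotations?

Dec 5 2023, Jan 2 2024, Feb 6 2024

Gaps: 28, 35, 28, 35 days — a mix of 28 and 35. Every date is a Tuesday.
Each is the 1st Tuesday of its month.
December 2023 — 1st Tuesday is Dec 5 2023.
January 2024 — 1st Tuesday is Jan 2 2024.
1st Tuesday of February 2024: Feb 6 2024.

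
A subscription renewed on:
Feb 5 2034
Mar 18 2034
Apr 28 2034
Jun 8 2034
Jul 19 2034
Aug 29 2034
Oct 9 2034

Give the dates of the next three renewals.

Nov 19 2034, Dec 30 2034, Feb 9 2035

The spacing is 41, 41, 41, 41, 41, 41 days — always 41 days.
Oct 9 2034 + 41 days = Nov 19 2034.
Nov 19 2034 + 41 days = Dec 30 2034.
Dec 30 2034 + 41 days = Feb 9 2035.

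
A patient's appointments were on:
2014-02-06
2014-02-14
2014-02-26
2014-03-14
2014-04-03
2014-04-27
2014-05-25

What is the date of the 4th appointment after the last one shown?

2014-10-24

The spacing grows by 4 each time: 8, 12, 16, 20, 24, 28 days.
Next gap: 32 days. 2014-05-25 + 32 days = 2014-06-26.
Next gap: 36 days. 2014-06-26 + 36 days = 2014-08-01.
Next gap: 40 days. 2014-08-01 + 40 days = 2014-09-10.
Next gap: 44 days. 2014-09-10 + 44 days = 2014-10-24.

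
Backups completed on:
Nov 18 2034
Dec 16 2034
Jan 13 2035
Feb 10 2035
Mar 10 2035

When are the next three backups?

Apr 7 2035, May 5 2035, Jun 2 2035

Every event comes 28 days after the last (28, 28, 28, 28).
Mar 10 2035 + 28 days = Apr 7 2035.
Apr 7 2035 + 28 days = May 5 2035.
May 5 2035 + 28 days = Jun 2 2035.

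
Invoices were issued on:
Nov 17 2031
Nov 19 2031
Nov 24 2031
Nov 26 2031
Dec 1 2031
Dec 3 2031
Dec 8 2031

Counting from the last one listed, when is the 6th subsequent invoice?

Dec 29 2031

The gap pattern 2, 5, 2, 5, 2, 5 repeats every 2 events.
These are the Mondays and Wednesdays of each week.
The following Wednesday is Dec 10 2031.
The following Monday is Dec 15 2031.
The following Wednesday is Dec 17 2031.
The following Monday is Dec 22 2031.
The following Wednesday is Dec 24 2031.
Next Monday: Dec 29 2031.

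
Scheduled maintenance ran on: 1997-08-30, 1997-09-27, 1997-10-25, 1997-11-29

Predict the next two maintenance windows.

1997-12-27, 1998-01-31

All Saturdays; the gaps (28, 28, 35) vary with month length.
This is the last Saturday of each month.
December 1997 ends with Saturday 1997-12-27.
January 1998 ends with Saturday 1998-01-31.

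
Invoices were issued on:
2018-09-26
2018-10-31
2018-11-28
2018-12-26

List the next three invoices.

2019-01-30, 2019-02-27, 2019-03-27

All Wednesdays; the gaps (35, 28, 28) vary with month length.
This is the last Wednesday of each month.
January 2019 ends with Wednesday 2019-01-30.
February 2019 ends with Wednesday 2019-02-27.
Last Wednesday of March 2019: 2019-03-27.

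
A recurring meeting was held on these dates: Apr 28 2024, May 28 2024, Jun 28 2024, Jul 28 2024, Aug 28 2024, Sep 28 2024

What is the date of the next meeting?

Oct 28 2024

Each date is the 28th; the gaps (30, 31, 30, 31, 31) track the month lengths.
The rule is the 28th of each month.
October 2024: Oct 28 2024.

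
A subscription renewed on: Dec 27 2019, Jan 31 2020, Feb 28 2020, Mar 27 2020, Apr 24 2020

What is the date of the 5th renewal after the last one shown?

Every date is a Friday; gaps 35, 28, 28, 28 days.
Each is the last Friday of its month (at least one falls on the 29th or later, ruling out '4th Friday').
Last Friday of May 2020: May 29 2020.
June 2020 ends with Friday Jun 26 2020.
Last Friday of July 2020: Jul 31 2020.
August 2020 ends with Friday Aug 28 2020.
Last Friday of September 2020: Sep 25 2020.

Sep 25 2020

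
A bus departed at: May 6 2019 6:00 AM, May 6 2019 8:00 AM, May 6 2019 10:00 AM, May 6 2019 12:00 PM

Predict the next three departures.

May 6 2019 2:00 PM, May 6 2019 4:00 PM, May 6 2019 6:00 PM

Spacing: 2, 2, 2 h — constant 2 h.
May 6 2019 12:00 PM + 2 h = May 6 2019 2:00 PM.
May 6 2019 2:00 PM + 2 h = May 6 2019 4:00 PM.
May 6 2019 4:00 PM + 2 h = May 6 2019 6:00 PM.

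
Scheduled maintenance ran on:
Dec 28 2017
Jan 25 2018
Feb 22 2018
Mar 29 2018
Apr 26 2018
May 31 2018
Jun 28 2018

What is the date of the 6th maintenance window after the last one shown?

Dec 27 2018

Every date is a Thursday; gaps 28, 28, 35, 28, 35, 28 days.
Each is the last Thursday of its month (at least one falls on the 29th or later, ruling out '4th Thursday').
July 2018 ends with Thursday Jul 26 2018.
August 2018 ends with Thursday Aug 30 2018.
September 2018 ends with Thursday Sep 27 2018.
October 2018 ends with Thursday Oct 25 2018.
Last Thursday of November 2018: Nov 29 2018.
Last Thursday of December 2018: Dec 27 2018.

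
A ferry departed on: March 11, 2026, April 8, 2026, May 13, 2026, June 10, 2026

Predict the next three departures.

These are Wednesdays at 28- or 35-day spacing (28, 35, 28).
The pattern: 2nd Wednesday of the month.
July 2026 — 2nd Wednesday is July 8, 2026.
2nd Wednesday of August 2026: August 12, 2026.
September 2026 — 2nd Wednesday is September 9, 2026.

July 8, 2026; August 12, 2026; September 9, 2026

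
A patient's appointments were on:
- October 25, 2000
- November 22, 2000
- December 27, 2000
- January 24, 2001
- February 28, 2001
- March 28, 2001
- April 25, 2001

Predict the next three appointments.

May 23, 2001; June 27, 2001; July 25, 2001

These are Wednesdays at 28- or 35-day spacing (28, 35, 28, 35, 28, 28).
The pattern: 4th Wednesday of the month.
May 2001 — 4th Wednesday is May 23, 2001.
4th Wednesday of June 2001: June 27, 2001.
4th Wednesday of July 2001: July 25, 2001.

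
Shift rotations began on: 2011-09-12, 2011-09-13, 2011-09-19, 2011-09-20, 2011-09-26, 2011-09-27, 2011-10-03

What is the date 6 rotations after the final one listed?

2011-10-24

Every event lands on a Monday or Tuesday (gaps cycle 1, 6, 1, 6, 1, 6).
So the schedule is: every Monday and Tuesday.
The following Tuesday is 2011-10-04.
The following Monday is 2011-10-10.
The following Tuesday is 2011-10-11.
The following Monday is 2011-10-17.
Next Tuesday: 2011-10-18.
The following Monday is 2011-10-24.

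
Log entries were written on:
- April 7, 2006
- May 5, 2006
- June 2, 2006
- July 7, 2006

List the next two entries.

All dates are Fridays, 28, 28, 35 days apart.
Specifically, the 1st Friday of each month.
1st Friday of August 2006: August 4, 2006.
September 2006 — 1st Friday is September 1, 2006.

August 4, 2006; September 1, 2006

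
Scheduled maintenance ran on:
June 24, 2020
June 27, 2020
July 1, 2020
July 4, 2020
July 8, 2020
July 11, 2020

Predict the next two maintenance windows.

Every event lands on a Wednesday or Saturday (gaps cycle 3, 4, 3, 4, 3).
So the schedule is: every Wednesday and Saturday.
Next Wednesday: July 15, 2020.
Next Saturday: July 18, 2020.

July 15, 2020; July 18, 2020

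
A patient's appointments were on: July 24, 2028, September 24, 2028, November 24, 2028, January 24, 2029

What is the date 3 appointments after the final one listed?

July 24, 2029

Gaps: 62, 61, 61 days — not constant. Every event is on the 24th of the month.
Pattern: the 24th of every 2 months.
March 2029: March 24, 2029.
May 2029: May 24, 2029.
July 2029: July 24, 2029.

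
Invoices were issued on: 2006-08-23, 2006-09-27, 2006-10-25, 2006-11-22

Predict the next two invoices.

All dates are Wednesdays, 35, 28, 28 days apart.
Specifically, the 4th Wednesday of each month.
December 2006 — 4th Wednesday is 2006-12-27.
4th Wednesday of January 2007: 2007-01-24.

2006-12-27, 2007-01-24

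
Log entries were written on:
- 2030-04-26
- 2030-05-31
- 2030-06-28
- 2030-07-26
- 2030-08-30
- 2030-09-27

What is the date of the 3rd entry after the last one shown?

Every date is a Friday; gaps 35, 28, 28, 35, 28 days.
Each is the last Friday of its month (at least one falls on the 29th or later, ruling out '4th Friday').
Last Friday of October 2030: 2030-10-25.
November 2030 ends with Friday 2030-11-29.
Last Friday of December 2030: 2030-12-27.

2030-12-27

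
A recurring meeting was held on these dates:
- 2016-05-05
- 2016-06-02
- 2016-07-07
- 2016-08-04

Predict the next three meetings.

Gaps: 28, 35, 28 days — a mix of 28 and 35. Every date is a Thursday.
Each is the 1st Thursday of its month.
September 2016 — 1st Thursday is 2016-09-01.
1st Thursday of October 2016: 2016-10-06.
November 2016 — 1st Thursday is 2016-11-03.

2016-09-01, 2016-10-06, 2016-11-03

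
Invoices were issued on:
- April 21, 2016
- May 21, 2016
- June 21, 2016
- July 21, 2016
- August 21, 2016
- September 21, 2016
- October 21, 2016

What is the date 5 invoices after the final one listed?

Each date is the 21st; the gaps (30, 31, 30, 31, 31, 30) track the month lengths.
The rule is the 21st of each month.
November 2016: November 21, 2016.
December 2016: December 21, 2016.
January 2017: January 21, 2017.
February 2017: February 21, 2017.
March 2017: March 21, 2017.

March 21, 2017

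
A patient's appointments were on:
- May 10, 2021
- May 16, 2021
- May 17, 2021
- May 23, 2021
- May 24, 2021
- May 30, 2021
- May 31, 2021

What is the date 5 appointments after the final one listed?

June 20, 2021

The gap pattern 6, 1, 6, 1, 6, 1 repeats every 2 events.
These are the Mondays and Sundays of each week.
The following Sunday is June 6, 2021.
The following Monday is June 7, 2021.
Next Sunday: June 13, 2021.
Next Monday: June 14, 2021.
Next Sunday: June 20, 2021.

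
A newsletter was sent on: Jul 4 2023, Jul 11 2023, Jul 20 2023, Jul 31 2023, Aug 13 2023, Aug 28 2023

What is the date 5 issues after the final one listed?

The spacing grows by 2 each time: 7, 9, 11, 13, 15 days.
Next gap: 17 days. Aug 28 2023 + 17 days = Sep 14 2023.
Next gap: 19 days. Sep 14 2023 + 19 days = Oct 3 2023.
Next gap: 21 days. Oct 3 2023 + 21 days = Oct 24 2023.
Next gap: 23 days. Oct 24 2023 + 23 days = Nov 16 2023.
Next gap: 25 days. Nov 16 2023 + 25 days = Dec 11 2023.

Dec 11 2023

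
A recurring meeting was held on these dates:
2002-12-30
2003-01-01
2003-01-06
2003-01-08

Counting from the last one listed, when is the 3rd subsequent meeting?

2003-01-20

Every event lands on a Monday or Wednesday (gaps cycle 2, 5, 2).
So the schedule is: every Monday and Wednesday.
Next Monday: 2003-01-13.
Next Wednesday: 2003-01-15.
Next Monday: 2003-01-20.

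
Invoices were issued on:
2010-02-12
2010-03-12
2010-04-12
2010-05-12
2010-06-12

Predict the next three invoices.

2010-07-12, 2010-08-12, 2010-09-12

Each date is the 12th; the gaps (28, 31, 30, 31) track the month lengths.
The rule is the 12th of each month.
Next: July 2010 → 2010-07-12.
Next: August 2010 → 2010-08-12.
Next: September 2010 → 2010-09-12.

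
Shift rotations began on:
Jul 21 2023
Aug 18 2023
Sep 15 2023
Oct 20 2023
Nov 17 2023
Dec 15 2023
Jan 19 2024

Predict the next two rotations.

Feb 16 2024, Mar 15 2024

Gaps: 28, 28, 35, 28, 28, 35 days — a mix of 28 and 35. Every date is a Friday.
Each is the 3rd Friday of its month.
3rd Friday of February 2024: Feb 16 2024.
3rd Friday of March 2024: Mar 15 2024.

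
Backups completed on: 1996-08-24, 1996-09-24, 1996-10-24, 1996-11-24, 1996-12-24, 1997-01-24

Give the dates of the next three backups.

1997-02-24, 1997-03-24, 1997-04-24

Gaps: 31, 30, 31, 30, 31 days — not constant. Every event is on the 24th of the month.
Pattern: the 24th of each month.
February 1997: 1997-02-24.
March 1997: 1997-03-24.
April 1997: 1997-04-24.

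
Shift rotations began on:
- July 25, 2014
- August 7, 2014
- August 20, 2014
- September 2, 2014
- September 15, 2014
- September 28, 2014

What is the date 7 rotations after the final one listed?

December 28, 2014

Every event comes 13 days after the last (13, 13, 13, 13, 13).
September 28, 2014 + 13 days = October 11, 2014.
October 11, 2014 + 13 days = October 24, 2014.
October 24, 2014 + 13 days = November 6, 2014.
November 6, 2014 + 13 days = November 19, 2014.
November 19, 2014 + 13 days = December 2, 2014.
December 2, 2014 + 13 days = December 15, 2014.
December 15, 2014 + 13 days = December 28, 2014.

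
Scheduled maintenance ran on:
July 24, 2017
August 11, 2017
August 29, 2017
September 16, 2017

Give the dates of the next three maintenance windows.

The spacing is 18, 18, 18 days — always 18 days.
September 16, 2017 + 18 days = October 4, 2017.
October 4, 2017 + 18 days = October 22, 2017.
October 22, 2017 + 18 days = November 9, 2017.

October 4, 2017; October 22, 2017; November 9, 2017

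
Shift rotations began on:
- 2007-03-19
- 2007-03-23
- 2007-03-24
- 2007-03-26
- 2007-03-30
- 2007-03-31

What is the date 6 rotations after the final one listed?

Gaps: 4, 1, 2, 4, 1 days — not constant, but cyclic with period 3.
The events fall on every Monday, Friday and Saturday.
Next Monday: 2007-04-02.
Next Friday: 2007-04-06.
The following Saturday is 2007-04-07.
The following Monday is 2007-04-09.
The following Friday is 2007-04-13.
The following Saturday is 2007-04-14.

2007-04-14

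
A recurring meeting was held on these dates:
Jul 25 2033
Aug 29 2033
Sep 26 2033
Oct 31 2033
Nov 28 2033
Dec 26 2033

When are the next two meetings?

Jan 30 2034, Feb 27 2034

These are Mondays with 35, 28, 35, 28, 28-day gaps.
Each is the final Monday of its month — Aug 29 2033 is past the 28th, so '4th Monday' doesn't fit.
January 2034 ends with Monday Jan 30 2034.
Last Monday of February 2034: Feb 27 2034.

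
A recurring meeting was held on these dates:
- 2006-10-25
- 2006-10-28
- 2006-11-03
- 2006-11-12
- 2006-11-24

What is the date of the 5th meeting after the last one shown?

2007-03-09

Gaps: 3, 6, 9, 12 days — each gap is 3 larger than the previous one.
Next gap: 15 days. 2006-11-24 + 15 days = 2006-12-09.
Next gap: 18 days. 2006-12-09 + 18 days = 2006-12-27.
Next gap: 21 days. 2006-12-27 + 21 days = 2007-01-17.
Next gap: 24 days. 2007-01-17 + 24 days = 2007-02-10.
Next gap: 27 days. 2007-02-10 + 27 days = 2007-03-09.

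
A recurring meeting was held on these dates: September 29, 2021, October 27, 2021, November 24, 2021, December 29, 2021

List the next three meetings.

January 26, 2022; February 23, 2022; March 30, 2022

All Wednesdays; the gaps (28, 28, 35) vary with month length.
This is the last Wednesday of each month.
Last Wednesday of January 2022: January 26, 2022.
Last Wednesday of February 2022: February 23, 2022.
March 2022 ends with Wednesday March 30, 2022.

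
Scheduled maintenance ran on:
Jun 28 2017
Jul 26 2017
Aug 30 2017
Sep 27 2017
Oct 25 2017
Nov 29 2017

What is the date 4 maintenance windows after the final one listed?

Mar 28 2018

All Wednesdays; the gaps (28, 35, 28, 28, 35) vary with month length.
This is the last Wednesday of each month.
Last Wednesday of December 2017: Dec 27 2017.
Last Wednesday of January 2018: Jan 31 2018.
Last Wednesday of February 2018: Feb 28 2018.
Last Wednesday of March 2018: Mar 28 2018.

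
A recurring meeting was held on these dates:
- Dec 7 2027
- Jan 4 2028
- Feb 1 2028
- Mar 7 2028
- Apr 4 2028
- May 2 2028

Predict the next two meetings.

These are Tuesdays at 28- or 35-day spacing (28, 28, 35, 28, 28).
The pattern: 1st Tuesday of the month.
1st Tuesday of June 2028: Jun 6 2028.
July 2028 — 1st Tuesday is Jul 4 2028.

Jun 6 2028, Jul 4 2028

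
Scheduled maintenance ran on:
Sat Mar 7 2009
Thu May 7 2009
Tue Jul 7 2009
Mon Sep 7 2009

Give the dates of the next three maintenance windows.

Sat Nov 7 2009, Thu Jan 7 2010, Sun Mar 7 2010

Gaps: 61, 61, 62 days — not constant. Every event is on the 7th of the month.
Pattern: the 7th of every 2 months.
November 2009: Sat Nov 7 2009.
Next: January 2010 → Thu Jan 7 2010.
March 2010: Sun Mar 7 2010.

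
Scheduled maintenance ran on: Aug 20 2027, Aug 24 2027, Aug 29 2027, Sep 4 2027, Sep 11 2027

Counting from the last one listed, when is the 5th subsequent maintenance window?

The spacing grows by 1 each time: 4, 5, 6, 7 days.
Next gap: 8 days. Sep 11 2027 + 8 days = Sep 19 2027.
Next gap: 9 days. Sep 19 2027 + 9 days = Sep 28 2027.
Next gap: 10 days. Sep 28 2027 + 10 days = Oct 8 2027.
Next gap: 11 days. Oct 8 2027 + 11 days = Oct 19 2027.
Next gap: 12 days. Oct 19 2027 + 12 days = Oct 31 2027.

Oct 31 2027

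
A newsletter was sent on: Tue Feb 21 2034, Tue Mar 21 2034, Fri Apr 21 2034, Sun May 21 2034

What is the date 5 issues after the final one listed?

Each date is the 21st; the gaps (28, 31, 30) track the month lengths.
The rule is the 21st of each month.
Next: June 2034 → Wed Jun 21 2034.
Next: July 2034 → Fri Jul 21 2034.
Next: August 2034 → Mon Aug 21 2034.
Next: September 2034 → Thu Sep 21 2034.
Next: October 2034 → Sat Oct 21 2034.

Sat Oct 21 2034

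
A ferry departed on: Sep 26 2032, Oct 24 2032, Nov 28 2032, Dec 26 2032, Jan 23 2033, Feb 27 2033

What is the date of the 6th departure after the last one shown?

Aug 28 2033

Gaps: 28, 35, 28, 28, 35 days — a mix of 28 and 35. Every date is a Sunday.
Each is the 4th Sunday of its month.
4th Sunday of March 2033: Mar 27 2033.
April 2033 — 4th Sunday is Apr 24 2033.
May 2033 — 4th Sunday is May 22 2033.
June 2033 — 4th Sunday is Jun 26 2033.
July 2033 — 4th Sunday is Jul 24 2033.
August 2033 — 4th Sunday is Aug 28 2033.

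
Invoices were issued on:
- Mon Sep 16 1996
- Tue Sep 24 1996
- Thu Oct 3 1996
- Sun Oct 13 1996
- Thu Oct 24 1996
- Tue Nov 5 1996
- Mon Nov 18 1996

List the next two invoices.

Gaps: 8, 9, 10, 11, 12, 13 days — each gap is 1 larger than the previous one.
Next gap: 14 days. Mon Nov 18 1996 + 14 days = Mon Dec 2 1996.
Next gap: 15 days. Mon Dec 2 1996 + 15 days = Tue Dec 17 1996.

Mon Dec 2 1996, Tue Dec 17 1996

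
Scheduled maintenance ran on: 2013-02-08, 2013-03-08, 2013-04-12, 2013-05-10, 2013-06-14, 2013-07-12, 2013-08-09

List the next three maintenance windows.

2013-09-13, 2013-10-11, 2013-11-08

Gaps: 28, 35, 28, 35, 28, 28 days — a mix of 28 and 35. Every date is a Friday.
Each is the 2nd Friday of its month.
September 2013 — 2nd Friday is 2013-09-13.
2nd Friday of October 2013: 2013-10-11.
November 2013 — 2nd Friday is 2013-11-08.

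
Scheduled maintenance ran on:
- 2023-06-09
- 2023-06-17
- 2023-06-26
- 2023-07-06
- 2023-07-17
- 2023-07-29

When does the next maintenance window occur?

2023-08-11

Gaps: 8, 9, 10, 11, 12 days — each gap is 1 larger than the previous one.
Next gap: 13 days. 2023-07-29 + 13 days = 2023-08-11.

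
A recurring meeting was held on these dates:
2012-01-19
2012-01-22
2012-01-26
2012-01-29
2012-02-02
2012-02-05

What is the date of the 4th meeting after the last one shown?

The gap pattern 3, 4, 3, 4, 3 repeats every 2 events.
These are the Thursdays and Sundays of each week.
The following Thursday is 2012-02-09.
Next Sunday: 2012-02-12.
The following Thursday is 2012-02-16.
The following Sunday is 2012-02-19.

2012-02-19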